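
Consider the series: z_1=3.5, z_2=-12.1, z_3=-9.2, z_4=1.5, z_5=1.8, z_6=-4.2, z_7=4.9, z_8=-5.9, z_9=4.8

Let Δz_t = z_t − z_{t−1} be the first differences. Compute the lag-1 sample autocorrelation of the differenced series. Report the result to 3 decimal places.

First differences Δz: -15.6, 2.9, 10.7, 0.3, -6.0, 9.1, -10.8, 10.7
Mean of differences = 0.1625
Numerator Σ(Δz_t−Δz̄)(Δz_{t+1}−Δz̄) = -282.2739
Denominator Σ(Δz_t−Δz̄)² = 716.0788
r_1(Δz) = -282.2739 / 716.0788 = -0.394

-0.394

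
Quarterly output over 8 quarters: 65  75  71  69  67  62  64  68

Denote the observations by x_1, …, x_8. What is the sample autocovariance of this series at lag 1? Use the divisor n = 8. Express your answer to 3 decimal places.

Mean x̄ = (65 + 75 + 71 + 69 + 67 + 62 + 64 + 68)/8 = 67.6250
Deviations: -2.6250, 7.3750, 3.3750, 1.3750, -0.6250, -5.6250, -3.6250, 0.3750
Σ_{t=1}^{7}(x_t−x̄)(x_{t+1}−x̄) = 31.8594
γ_1 = 31.8594 / 8 = 3.982

3.982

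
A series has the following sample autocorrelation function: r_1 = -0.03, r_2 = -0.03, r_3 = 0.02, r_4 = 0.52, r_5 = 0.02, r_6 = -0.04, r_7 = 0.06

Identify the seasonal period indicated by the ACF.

4

The largest autocorrelation is r_4 = 0.52; the remaining lags stay at or below 0.06.
The dominant spike at lag 4 indicates a seasonal period of 4.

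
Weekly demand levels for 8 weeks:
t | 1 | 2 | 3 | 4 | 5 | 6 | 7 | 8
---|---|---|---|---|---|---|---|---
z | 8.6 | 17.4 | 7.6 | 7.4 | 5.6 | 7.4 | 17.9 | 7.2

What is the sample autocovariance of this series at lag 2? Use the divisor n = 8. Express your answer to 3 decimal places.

Mean z̄ = (8.6 + 17.4 + 7.6 + 7.4 + 5.6 + 7.4 + 17.9 + 7.2)/8 = 9.8875
Σ_{t=1}^{6}(z_t−z̄)(z_{t+2}−z̄) = -27.4153
γ_2 = -27.4153 / 8 = -3.427

-3.427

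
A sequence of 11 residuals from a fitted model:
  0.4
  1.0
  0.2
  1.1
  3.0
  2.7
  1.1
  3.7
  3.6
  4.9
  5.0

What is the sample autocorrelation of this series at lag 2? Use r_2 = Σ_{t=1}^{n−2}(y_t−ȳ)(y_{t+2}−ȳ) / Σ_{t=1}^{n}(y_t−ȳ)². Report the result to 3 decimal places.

Mean ȳ = (0.4 + 1.0 + 0.2 + 1.1 + 3.0 + 2.7 + 1.1 + 3.7 + 3.6 + 4.9 + 5.0)/11 = 2.4273
Numerator Σ_{t=1}^{9}(y_t−ȳ)(y_{t+2}−ȳ) = 8.9667
Denominator Σ(y_t−ȳ)² = 30.7618
r_2 = 8.9667 / 30.7618 = 0.291

0.291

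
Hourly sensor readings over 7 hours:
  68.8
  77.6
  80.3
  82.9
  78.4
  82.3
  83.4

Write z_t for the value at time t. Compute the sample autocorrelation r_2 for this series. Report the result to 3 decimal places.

Mean z̄ = (68.8 + 77.6 + 80.3 + 82.9 + 78.4 + 82.3 + 83.4)/7 = 79.1000
Deviations from mean: -10.3000, -1.5000, 1.2000, 3.8000, -0.7000, 3.2000, 4.3000
Σ(z_t−z̄)(z_{t+2}−z̄) = (-12.3600) + (-5.7000) + (-0.8400) + (12.1600) + (-3.0100) = -9.7500
Denominator Σ(z_t−z̄)² = 153.4400
r_2 = -9.7500 / 153.4400 = -0.064

-0.064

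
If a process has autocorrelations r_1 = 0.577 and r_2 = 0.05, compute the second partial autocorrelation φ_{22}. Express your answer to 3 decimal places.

-0.424

φ_{22} = (r_2 − r_1²) / (1 − r_1²)
r_1² = (0.577)² = 0.332929
Numerator = 0.05 − 0.3329 = -0.2829; denominator = 1 − 0.3329 = 0.6671
φ_{22} = -0.2829 / 0.6671 = -0.424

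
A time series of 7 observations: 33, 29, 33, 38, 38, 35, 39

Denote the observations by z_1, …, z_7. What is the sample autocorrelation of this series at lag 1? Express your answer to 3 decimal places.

0.346

Mean z̄ = (33 + 29 + 33 + 38 + 38 + 35 + 39)/7 = 35.0000
Deviations from mean: -2.0000, -6.0000, -2.0000, 3.0000, 3.0000, 0.0000, 4.0000
Σ(z_t−z̄)(z_{t+1}−z̄) = (12.0000) + (12.0000) + (-6.0000) + (9.0000) + (0.0000) + (0.0000) = 27.0000
Denominator Σ(z_t−z̄)² = 78.0000
r_1 = 27.0000 / 78.0000 = 0.346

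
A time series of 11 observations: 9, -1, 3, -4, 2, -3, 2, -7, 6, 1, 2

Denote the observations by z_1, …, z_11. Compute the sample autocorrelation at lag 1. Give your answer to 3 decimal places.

Mean z̄ = (9 − 1 + 3 − 4 + 2 − 3 + 2 − 7 + 6 + 1 + 2)/11 = 0.9091
Numerator Σ_{t=1}^{10}(z_t−z̄)(z_{t+1}−z̄) = -91.9174
Denominator Σ(z_t−z̄)² = 204.9091
r_1 = -91.9174 / 204.9091 = -0.449

-0.449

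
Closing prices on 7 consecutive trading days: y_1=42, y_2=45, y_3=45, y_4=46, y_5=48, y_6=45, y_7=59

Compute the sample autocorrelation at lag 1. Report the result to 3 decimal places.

Mean ȳ = (42 + 45 + 45 + 46 + 48 + 45 + 59)/7 = 47.1429
Deviations from mean: -5.1429, -2.1429, -2.1429, -1.1429, 0.8571, -2.1429, 11.8571
Σ(y_t−ȳ)(y_{t+1}−ȳ) = (11.0204) + (4.5918) + (2.4490) + (-0.9796) + (-1.8367) + (-25.4082) = -10.1633
Denominator Σ(y_t−ȳ)² = 182.8571
r_1 = -10.1633 / 182.8571 = -0.056

-0.056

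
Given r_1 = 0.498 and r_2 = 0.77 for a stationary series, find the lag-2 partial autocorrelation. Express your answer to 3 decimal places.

φ_{22} = (r_2 − r_1²) / (1 − r_1²)
r_1² = (0.498)² = 0.248004
Numerator = 0.77 − 0.2480 = 0.5220; denominator = 1 − 0.2480 = 0.7520
φ_{22} = 0.5220 / 0.7520 = 0.694

0.694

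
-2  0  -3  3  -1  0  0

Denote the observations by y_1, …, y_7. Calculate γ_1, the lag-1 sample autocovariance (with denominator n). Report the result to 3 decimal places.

-1.802

Mean ȳ = (-2 + 0 − 3 + 3 − 1 + 0 + 0)/7 = -0.4286
Deviations: -1.5714, 0.4286, -2.5714, 3.4286, -0.5714, 0.4286, 0.4286
Σ_{t=1}^{6}(y_t−ȳ)(y_{t+1}−ȳ) = -12.6122
γ_1 = -12.6122 / 7 = -1.802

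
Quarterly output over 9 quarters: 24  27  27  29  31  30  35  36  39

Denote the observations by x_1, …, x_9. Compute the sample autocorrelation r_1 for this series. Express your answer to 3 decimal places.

Mean x̄ = (24 + 27 + 27 + 29 + 31 + 30 + 35 + 36 + 39)/9 = 30.8889
Numerator Σ_{t=1}^{8}(x_t−x̄)(x_{t+1}−x̄) = 107.7654
Denominator Σ(x_t−x̄)² = 190.8889
r_1 = 107.7654 / 190.8889 = 0.565

0.565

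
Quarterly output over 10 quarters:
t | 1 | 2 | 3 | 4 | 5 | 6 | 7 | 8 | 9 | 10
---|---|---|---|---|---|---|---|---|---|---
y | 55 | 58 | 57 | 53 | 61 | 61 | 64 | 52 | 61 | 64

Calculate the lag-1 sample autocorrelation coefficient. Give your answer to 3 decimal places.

Mean ȳ = (55 + 58 + 57 + 53 + 61 + 61 + 64 + 52 + 61 + 64)/10 = 58.6000
Numerator Σ_{t=1}^{9}(y_t−ȳ)(y_{t+1}−ȳ) = -21.1600
Denominator Σ(y_t−ȳ)² = 166.4000
r_1 = -21.1600 / 166.4000 = -0.127

-0.127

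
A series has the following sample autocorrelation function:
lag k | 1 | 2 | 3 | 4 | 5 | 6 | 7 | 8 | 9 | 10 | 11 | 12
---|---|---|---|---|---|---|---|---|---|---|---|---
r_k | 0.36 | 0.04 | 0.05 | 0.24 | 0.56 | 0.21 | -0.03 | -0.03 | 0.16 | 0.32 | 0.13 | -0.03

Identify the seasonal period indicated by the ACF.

The largest autocorrelation is r_5 = 0.56; the remaining lags stay at or below 0.36. The elevated value at lag 1 (0.36), dropping to 0.04 at lag 2, reflects decaying short-term dependence rather than seasonality.
The dominant spike at lag 5 indicates a seasonal period of 5.

5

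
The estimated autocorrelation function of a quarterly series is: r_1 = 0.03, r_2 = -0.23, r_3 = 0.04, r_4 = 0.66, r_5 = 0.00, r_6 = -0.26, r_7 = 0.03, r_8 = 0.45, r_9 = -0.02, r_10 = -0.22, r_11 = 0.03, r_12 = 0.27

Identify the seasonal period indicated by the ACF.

The largest autocorrelation is r_4 = 0.66, with weaker echoes at lags 8 (0.45) and 12 (0.27); the remaining lags stay at or below 0.04.
The dominant spike at lag 4 indicates a seasonal period of 4.

4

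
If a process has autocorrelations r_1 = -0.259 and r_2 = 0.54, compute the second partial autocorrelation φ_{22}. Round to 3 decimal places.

0.507

φ_{22} = (r_2 − r_1²) / (1 − r_1²)
r_1² = (-0.259)² = 0.067081
Numerator = 0.54 − 0.0671 = 0.4729; denominator = 1 − 0.0671 = 0.9329
φ_{22} = 0.4729 / 0.9329 = 0.507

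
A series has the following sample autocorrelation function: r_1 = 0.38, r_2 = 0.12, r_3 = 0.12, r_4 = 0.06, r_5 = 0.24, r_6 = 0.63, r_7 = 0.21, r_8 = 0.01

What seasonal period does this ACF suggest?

The largest autocorrelation is r_6 = 0.63; the remaining lags stay at or below 0.38. The elevated value at lag 1 (0.38), dropping to 0.12 at lag 2, reflects decaying short-term dependence rather than seasonality.
The dominant spike at lag 6 indicates a seasonal period of 6.

6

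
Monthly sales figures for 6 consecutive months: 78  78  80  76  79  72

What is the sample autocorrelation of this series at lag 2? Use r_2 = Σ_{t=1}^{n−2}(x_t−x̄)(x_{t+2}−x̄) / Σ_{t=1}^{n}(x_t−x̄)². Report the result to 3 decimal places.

0.309

Mean x̄ = (78 + 78 + 80 + 76 + 79 + 72)/6 = 77.1667
Σ(x_t−x̄)(x_{t+2}−x̄) = (2.3611) + (-0.9722) + (5.1944) + (6.0278) = 12.6111
Denominator Σ(x_t−x̄)² = 40.8333
r_2 = 12.6111 / 40.8333 = 0.309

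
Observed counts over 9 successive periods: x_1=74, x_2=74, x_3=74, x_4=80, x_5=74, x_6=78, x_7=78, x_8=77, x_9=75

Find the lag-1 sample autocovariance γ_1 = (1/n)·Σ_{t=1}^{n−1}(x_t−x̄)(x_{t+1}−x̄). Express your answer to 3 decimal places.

Mean x̄ = (74 + 74 + 74 + 80 + 74 + 78 + 78 + 77 + 75)/9 = 76.0000
Σ_{t=1}^{8}(x_t−x̄)(x_{t+1}−x̄) = -7.0000
γ_1 = -7.0000 / 9 = -0.778

-0.778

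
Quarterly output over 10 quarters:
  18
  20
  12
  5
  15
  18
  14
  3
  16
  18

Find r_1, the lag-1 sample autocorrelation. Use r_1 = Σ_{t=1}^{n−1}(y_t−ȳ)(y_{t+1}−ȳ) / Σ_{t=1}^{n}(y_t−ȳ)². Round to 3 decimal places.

0.034

Mean ȳ = (18 + 20 + 12 + 5 + 15 + 18 + 14 + 3 + 16 + 18)/10 = 13.9000
Numerator Σ_{t=1}^{9}(y_t−ȳ)(y_{t+1}−ȳ) = 10.0900
Denominator Σ(y_t−ȳ)² = 294.9000
r_1 = 10.0900 / 294.9000 = 0.034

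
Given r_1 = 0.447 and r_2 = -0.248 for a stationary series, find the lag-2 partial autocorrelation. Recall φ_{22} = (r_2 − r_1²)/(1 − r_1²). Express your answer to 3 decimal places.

φ_{22} = (r_2 − r_1²) / (1 − r_1²)
r_1² = (0.447)² = 0.199809
Numerator = -0.248 − 0.1998 = -0.4478; denominator = 1 − 0.1998 = 0.8002
φ_{22} = -0.4478 / 0.8002 = -0.560

-0.560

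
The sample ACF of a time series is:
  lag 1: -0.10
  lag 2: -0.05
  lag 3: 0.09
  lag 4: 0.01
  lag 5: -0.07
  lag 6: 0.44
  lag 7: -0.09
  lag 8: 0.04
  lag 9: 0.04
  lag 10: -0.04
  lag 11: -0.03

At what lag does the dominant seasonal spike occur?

6

The largest autocorrelation is r_6 = 0.44; the remaining lags stay at or below 0.09.
The dominant spike at lag 6 indicates a seasonal period of 6.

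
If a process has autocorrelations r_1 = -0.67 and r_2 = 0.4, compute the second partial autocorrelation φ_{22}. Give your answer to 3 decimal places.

-0.089

φ_{22} = (r_2 − r_1²) / (1 − r_1²)
r_1² = (-0.67)² = 0.4489
Numerator = 0.4 − 0.4489 = -0.0489; denominator = 1 − 0.4489 = 0.5511
φ_{22} = -0.0489 / 0.5511 = -0.089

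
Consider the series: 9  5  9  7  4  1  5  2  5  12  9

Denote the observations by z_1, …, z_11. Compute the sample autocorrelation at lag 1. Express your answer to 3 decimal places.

0.275

Mean z̄ = (9 + 5 + 9 + 7 + 4 + 1 + 5 + 2 + 5 + 12 + 9)/11 = 6.1818
Numerator Σ_{t=1}^{10}(z_t−z̄)(z_{t+1}−z̄) = 30.6942
Denominator Σ(z_t−z̄)² = 111.6364
r_1 = 30.6942 / 111.6364 = 0.275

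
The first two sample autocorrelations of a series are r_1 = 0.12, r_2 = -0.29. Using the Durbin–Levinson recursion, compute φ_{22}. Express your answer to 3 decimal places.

φ_{22} = (r_2 − r_1²) / (1 − r_1²)
r_1² = (0.12)² = 0.0144
Numerator = -0.29 − 0.0144 = -0.3044; denominator = 1 − 0.0144 = 0.9856
φ_{22} = -0.3044 / 0.9856 = -0.309

-0.309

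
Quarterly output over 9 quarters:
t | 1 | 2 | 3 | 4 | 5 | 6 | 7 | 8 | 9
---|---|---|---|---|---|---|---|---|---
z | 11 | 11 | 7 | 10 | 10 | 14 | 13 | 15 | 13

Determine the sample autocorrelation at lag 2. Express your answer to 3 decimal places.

0.310

Mean z̄ = (11 + 11 + 7 + 10 + 10 + 14 + 13 + 15 + 13)/9 = 11.5556
Σ(z_t−z̄)(z_{t+2}−z̄) = (2.5309) + (0.8642) + (7.0864) + (-3.8025) + (-2.2469) + (8.4198) + (2.0864) = 14.9383
Denominator Σ(z_t−z̄)² = 48.2222
r_2 = 14.9383 / 48.2222 = 0.310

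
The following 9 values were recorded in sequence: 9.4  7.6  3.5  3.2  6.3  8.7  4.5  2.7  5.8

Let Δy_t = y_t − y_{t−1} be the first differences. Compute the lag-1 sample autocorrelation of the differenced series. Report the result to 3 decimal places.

First differences Δy: -1.8, -4.1, -0.3, 3.1, 2.4, -4.2, -1.8, 3.1
Mean of differences = -0.4500
Numerator Σ(Δy_t−Δȳ)(Δy_{t+1}−Δȳ) = 4.6125
Denominator Σ(Δy_t−Δȳ)² = 64.3800
r_1(Δy) = 4.6125 / 64.3800 = 0.072

0.072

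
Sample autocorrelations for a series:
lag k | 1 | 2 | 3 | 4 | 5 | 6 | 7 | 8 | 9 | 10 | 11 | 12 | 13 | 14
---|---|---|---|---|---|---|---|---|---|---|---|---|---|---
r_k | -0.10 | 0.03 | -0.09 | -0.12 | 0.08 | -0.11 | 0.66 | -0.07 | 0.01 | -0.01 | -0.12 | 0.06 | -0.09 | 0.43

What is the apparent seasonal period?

7

The largest autocorrelation is r_7 = 0.66, with a weaker echo at lag 14 (0.43); the remaining lags stay at or below 0.08.
The dominant spike at lag 7 indicates a seasonal period of 7.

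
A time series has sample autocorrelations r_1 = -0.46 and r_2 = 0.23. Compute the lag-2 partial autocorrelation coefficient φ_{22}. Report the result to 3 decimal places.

0.023

φ_{22} = (r_2 − r_1²) / (1 − r_1²)
r_1² = (-0.46)² = 0.2116
Numerator = 0.23 − 0.2116 = 0.0184; denominator = 1 − 0.2116 = 0.7884
φ_{22} = 0.0184 / 0.7884 = 0.023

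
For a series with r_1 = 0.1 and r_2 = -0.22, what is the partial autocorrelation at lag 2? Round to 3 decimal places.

-0.232

φ_{22} = (r_2 − r_1²) / (1 − r_1²)
r_1² = (0.1)² = 0.01
Numerator = -0.22 − 0.0100 = -0.2300; denominator = 1 − 0.0100 = 0.9900
φ_{22} = -0.2300 / 0.9900 = -0.232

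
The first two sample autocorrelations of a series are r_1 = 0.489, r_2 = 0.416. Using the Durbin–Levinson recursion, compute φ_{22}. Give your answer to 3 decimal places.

φ_{22} = (r_2 − r_1²) / (1 − r_1²)
r_1² = (0.489)² = 0.239121
Numerator = 0.416 − 0.2391 = 0.1769; denominator = 1 − 0.2391 = 0.7609
φ_{22} = 0.1769 / 0.7609 = 0.232

0.232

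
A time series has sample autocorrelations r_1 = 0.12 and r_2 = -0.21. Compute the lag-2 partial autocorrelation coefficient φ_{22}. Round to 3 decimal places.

φ_{22} = (r_2 − r_1²) / (1 − r_1²)
r_1² = (0.12)² = 0.0144
Numerator = -0.21 − 0.0144 = -0.2244; denominator = 1 − 0.0144 = 0.9856
φ_{22} = -0.2244 / 0.9856 = -0.228

-0.228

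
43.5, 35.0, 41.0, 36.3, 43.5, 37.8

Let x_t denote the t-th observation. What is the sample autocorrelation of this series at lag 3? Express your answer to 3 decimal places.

Mean x̄ = (43.5 + 35.0 + 41.0 + 36.3 + 43.5 + 37.8)/6 = 39.5167
Σ(x_t−x̄)(x_{t+3}−x̄) = (-12.8131) + (-17.9914) + (-2.5464) = -33.3508
Denominator Σ(x_t−x̄)² = 67.6283
r_3 = -33.3508 / 67.6283 = -0.493

-0.493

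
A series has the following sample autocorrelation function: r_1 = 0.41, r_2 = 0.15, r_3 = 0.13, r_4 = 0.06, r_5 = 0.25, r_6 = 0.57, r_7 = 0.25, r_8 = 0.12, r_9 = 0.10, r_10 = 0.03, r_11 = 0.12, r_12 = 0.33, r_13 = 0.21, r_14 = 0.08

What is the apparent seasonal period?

6

The largest autocorrelation is r_6 = 0.57; the remaining lags stay at or below 0.41. The elevated value at lag 1 (0.41), dropping to 0.15 at lag 2, reflects decaying short-term dependence rather than seasonality.
The dominant spike at lag 6 indicates a seasonal period of 6.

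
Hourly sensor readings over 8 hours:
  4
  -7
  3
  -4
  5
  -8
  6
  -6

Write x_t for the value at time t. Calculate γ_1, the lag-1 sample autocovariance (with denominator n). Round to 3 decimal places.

-26.268

Mean x̄ = (4 − 7 + 3 − 4 + 5 − 8 + 6 − 6)/8 = -0.8750
Σ_{t=1}^{7}(x_t−x̄)(x_{t+1}−x̄) = -210.1406
γ_1 = -210.1406 / 8 = -26.268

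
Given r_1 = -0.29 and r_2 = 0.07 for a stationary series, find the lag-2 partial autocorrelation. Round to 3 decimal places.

-0.015

φ_{22} = (r_2 − r_1²) / (1 − r_1²)
r_1² = (-0.29)² = 0.0841
Numerator = 0.07 − 0.0841 = -0.0141; denominator = 1 − 0.0841 = 0.9159
φ_{22} = -0.0141 / 0.9159 = -0.015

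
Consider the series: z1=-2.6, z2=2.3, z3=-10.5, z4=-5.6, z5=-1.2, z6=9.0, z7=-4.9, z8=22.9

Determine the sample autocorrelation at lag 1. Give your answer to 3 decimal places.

-0.156

Mean z̄ = (-2.6 + 2.3 − 10.5 − 5.6 − 1.2 + 9.0 − 4.9 + 22.9)/8 = 1.1750
Deviations from mean: -3.7750, 1.1250, -11.6750, -6.7750, -2.3750, 7.8250, -6.0750, 21.7250
Numerator Σ_{t=1}^{7}(z_t−z̄)(z_{t+1}−z̄) = -120.2931
Denominator Σ(z_t−z̄)² = 773.4750
r_1 = -120.2931 / 773.4750 = -0.156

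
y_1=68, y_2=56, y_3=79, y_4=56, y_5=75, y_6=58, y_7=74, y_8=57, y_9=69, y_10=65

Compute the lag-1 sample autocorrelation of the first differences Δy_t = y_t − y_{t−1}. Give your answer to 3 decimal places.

First differences Δy: -12, 23, -23, 19, -17, 16, -17, 12, -4
Mean of differences = -0.3333
Numerator Σ(Δy_t−Δȳ)(Δy_{t+1}−Δȳ) = -2356.7778
Denominator Σ(Δy_t−Δȳ)² = 2556.0000
r_1(Δy) = -2356.7778 / 2556.0000 = -0.922

-0.922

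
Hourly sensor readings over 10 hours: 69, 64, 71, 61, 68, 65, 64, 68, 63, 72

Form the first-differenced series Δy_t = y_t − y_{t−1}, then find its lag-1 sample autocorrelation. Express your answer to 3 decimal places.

First differences Δy: -5, 7, -10, 7, -3, -1, 4, -5, 9
Mean of differences = 0.3333
Numerator Σ(Δy_t−Δȳ)(Δy_{t+1}−Δȳ) = -261.7778
Denominator Σ(Δy_t−Δȳ)² = 354.0000
r_1(Δy) = -261.7778 / 354.0000 = -0.739

-0.739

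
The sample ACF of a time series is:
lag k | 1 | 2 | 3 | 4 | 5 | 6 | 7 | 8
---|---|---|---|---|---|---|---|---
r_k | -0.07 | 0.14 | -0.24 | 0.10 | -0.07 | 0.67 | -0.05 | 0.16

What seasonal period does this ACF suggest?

6

The largest autocorrelation is r_6 = 0.67; the remaining lags stay at or below 0.16.
The dominant spike at lag 6 indicates a seasonal period of 6.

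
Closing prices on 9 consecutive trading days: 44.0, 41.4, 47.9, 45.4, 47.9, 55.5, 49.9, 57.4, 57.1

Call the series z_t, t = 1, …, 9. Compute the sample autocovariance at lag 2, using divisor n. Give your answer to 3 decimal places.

7.761

Mean z̄ = (44.0 + 41.4 + 47.9 + 45.4 + 47.9 + 55.5 + 49.9 + 57.4 + 57.1)/9 = 49.6111
Σ_{t=1}^{7}(z_t−z̄)(z_{t+2}−z̄) = 69.8453
γ_2 = 69.8453 / 9 = 7.761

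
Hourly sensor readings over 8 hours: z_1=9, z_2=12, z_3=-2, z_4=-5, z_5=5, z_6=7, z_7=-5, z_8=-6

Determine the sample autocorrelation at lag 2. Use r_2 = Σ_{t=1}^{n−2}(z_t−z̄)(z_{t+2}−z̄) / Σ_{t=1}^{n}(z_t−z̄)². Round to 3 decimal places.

-0.572

Mean z̄ = (9 + 12 − 2 − 5 + 5 + 7 − 5 − 6)/8 = 1.8750
Deviations from mean: 7.1250, 10.1250, -3.8750, -6.8750, 3.1250, 5.1250, -6.8750, -7.8750
Σ(z_t−z̄)(z_{t+2}−z̄) = (-27.6094) + (-69.6094) + (-12.1094) + (-35.2344) + (-21.4844) + (-40.3594) = -206.4063
Denominator Σ(z_t−z̄)² = 360.8750
r_2 = -206.4063 / 360.8750 = -0.572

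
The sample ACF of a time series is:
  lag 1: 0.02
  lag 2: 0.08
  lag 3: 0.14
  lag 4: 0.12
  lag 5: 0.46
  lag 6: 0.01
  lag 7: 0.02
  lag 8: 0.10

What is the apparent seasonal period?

5

The largest autocorrelation is r_5 = 0.46; the remaining lags stay at or below 0.14.
The dominant spike at lag 5 indicates a seasonal period of 5.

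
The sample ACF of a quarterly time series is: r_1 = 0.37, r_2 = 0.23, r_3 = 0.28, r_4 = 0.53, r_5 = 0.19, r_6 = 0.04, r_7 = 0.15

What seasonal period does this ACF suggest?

The largest autocorrelation is r_4 = 0.53; the remaining lags stay at or below 0.37. The elevated value at lag 1 (0.37), dropping to 0.23 at lag 2, reflects decaying short-term dependence rather than seasonality.
The dominant spike at lag 4 indicates a seasonal period of 4.

4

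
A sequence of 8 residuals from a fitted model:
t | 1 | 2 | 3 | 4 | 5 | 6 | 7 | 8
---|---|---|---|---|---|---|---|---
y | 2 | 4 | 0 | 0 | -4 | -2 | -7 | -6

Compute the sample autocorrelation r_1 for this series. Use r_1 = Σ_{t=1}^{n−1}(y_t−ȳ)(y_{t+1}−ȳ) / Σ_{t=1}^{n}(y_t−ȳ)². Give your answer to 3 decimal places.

Mean ȳ = (2 + 4 + 0 + 0 − 4 − 2 − 7 − 6)/8 = -1.6250
Deviations from mean: 3.6250, 5.6250, 1.6250, 1.6250, -2.3750, -0.3750, -5.3750, -4.3750
Σ(y_t−ȳ)(y_{t+1}−ȳ) = (20.3906) + (9.1406) + (2.6406) + (-3.8594) + (0.8906) + (2.0156) + (23.5156) = 54.7344
Denominator Σ(y_t−ȳ)² = 103.8750
r_1 = 54.7344 / 103.8750 = 0.527

0.527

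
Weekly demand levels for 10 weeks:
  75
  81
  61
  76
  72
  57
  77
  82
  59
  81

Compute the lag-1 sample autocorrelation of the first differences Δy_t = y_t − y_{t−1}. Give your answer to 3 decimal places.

First differences Δy: 6, -20, 15, -4, -15, 20, 5, -23, 22
Mean of differences = 0.6667
Numerator Σ(Δy_t−Δȳ)(Δy_{t+1}−Δȳ) = -1226.7778
Denominator Σ(Δy_t−Δȳ)² = 2336.0000
r_1(Δy) = -1226.7778 / 2336.0000 = -0.525

-0.525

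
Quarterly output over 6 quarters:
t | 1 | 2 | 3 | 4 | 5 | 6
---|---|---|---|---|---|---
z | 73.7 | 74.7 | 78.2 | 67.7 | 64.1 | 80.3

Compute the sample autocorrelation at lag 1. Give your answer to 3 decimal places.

-0.181

Mean z̄ = (73.7 + 74.7 + 78.2 + 67.7 + 64.1 + 80.3)/6 = 73.1167
Deviations from mean: 0.5833, 1.5833, 5.0833, -5.4167, -9.0167, 7.1833
Σ(z_t−z̄)(z_{t+1}−z̄) = (0.9236) + (8.0486) + (-27.5347) + (48.8403) + (-64.7697) = -34.4919
Denominator Σ(z_t−z̄)² = 190.9283
r_1 = -34.4919 / 190.9283 = -0.181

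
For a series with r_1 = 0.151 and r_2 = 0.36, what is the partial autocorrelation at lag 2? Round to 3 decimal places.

φ_{22} = (r_2 − r_1²) / (1 − r_1²)
r_1² = (0.151)² = 0.022801
Numerator = 0.36 − 0.0228 = 0.3372; denominator = 1 − 0.0228 = 0.9772
φ_{22} = 0.3372 / 0.9772 = 0.345

0.345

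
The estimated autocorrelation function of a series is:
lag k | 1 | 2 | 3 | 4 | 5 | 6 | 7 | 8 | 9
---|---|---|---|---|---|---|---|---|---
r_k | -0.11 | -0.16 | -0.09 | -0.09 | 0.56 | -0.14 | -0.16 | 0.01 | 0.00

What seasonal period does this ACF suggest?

5

The largest autocorrelation is r_5 = 0.56; the remaining lags stay at or below 0.01.
The dominant spike at lag 5 indicates a seasonal period of 5.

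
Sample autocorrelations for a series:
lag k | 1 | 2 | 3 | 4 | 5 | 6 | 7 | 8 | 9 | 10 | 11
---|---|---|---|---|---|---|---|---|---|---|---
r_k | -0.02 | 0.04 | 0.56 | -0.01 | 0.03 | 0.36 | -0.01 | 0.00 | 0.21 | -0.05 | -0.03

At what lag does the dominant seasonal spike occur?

The largest autocorrelation is r_3 = 0.56, with weaker echoes at lags 6 (0.36) and 9 (0.21); the remaining lags stay at or below 0.04.
The dominant spike at lag 3 indicates a seasonal period of 3.

3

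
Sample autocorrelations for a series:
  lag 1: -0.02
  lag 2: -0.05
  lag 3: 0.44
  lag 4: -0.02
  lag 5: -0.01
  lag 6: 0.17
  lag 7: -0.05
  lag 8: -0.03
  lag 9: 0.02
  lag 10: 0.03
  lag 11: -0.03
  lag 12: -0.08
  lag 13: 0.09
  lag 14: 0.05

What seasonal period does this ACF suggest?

3

The largest autocorrelation is r_3 = 0.44, with a weaker echo at lag 6 (0.17); the remaining lags stay at or below 0.09.
The dominant spike at lag 3 indicates a seasonal period of 3.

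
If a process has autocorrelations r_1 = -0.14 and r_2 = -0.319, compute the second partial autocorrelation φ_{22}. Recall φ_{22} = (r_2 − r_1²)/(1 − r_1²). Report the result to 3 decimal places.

φ_{22} = (r_2 − r_1²) / (1 − r_1²)
r_1² = (-0.14)² = 0.0196
Numerator = -0.319 − 0.0196 = -0.3386; denominator = 1 − 0.0196 = 0.9804
φ_{22} = -0.3386 / 0.9804 = -0.345

-0.345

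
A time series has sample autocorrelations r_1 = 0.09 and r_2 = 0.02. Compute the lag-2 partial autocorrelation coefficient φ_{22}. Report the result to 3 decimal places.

φ_{22} = (r_2 − r_1²) / (1 − r_1²)
r_1² = (0.09)² = 0.0081
Numerator = 0.02 − 0.0081 = 0.0119; denominator = 1 − 0.0081 = 0.9919
φ_{22} = 0.0119 / 0.9919 = 0.012

0.012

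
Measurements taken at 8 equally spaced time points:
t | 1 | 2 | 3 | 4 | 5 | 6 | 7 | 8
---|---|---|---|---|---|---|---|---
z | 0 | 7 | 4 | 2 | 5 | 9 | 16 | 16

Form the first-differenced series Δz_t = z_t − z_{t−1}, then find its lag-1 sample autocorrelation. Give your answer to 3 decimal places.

First differences Δz: 7, -3, -2, 3, 4, 7, 0
Mean of differences = 2.2857
Numerator Σ(Δz_t−Δz̄)(Δz_{t+1}−Δz̄) = -6.7959
Denominator Σ(Δz_t−Δz̄)² = 99.4286
r_1(Δz) = -6.7959 / 99.4286 = -0.068

-0.068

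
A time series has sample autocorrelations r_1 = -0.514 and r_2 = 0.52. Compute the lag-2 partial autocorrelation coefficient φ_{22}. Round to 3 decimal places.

φ_{22} = (r_2 − r_1²) / (1 − r_1²)
r_1² = (-0.514)² = 0.264196
Numerator = 0.52 − 0.2642 = 0.2558; denominator = 1 − 0.2642 = 0.7358
φ_{22} = 0.2558 / 0.7358 = 0.348

0.348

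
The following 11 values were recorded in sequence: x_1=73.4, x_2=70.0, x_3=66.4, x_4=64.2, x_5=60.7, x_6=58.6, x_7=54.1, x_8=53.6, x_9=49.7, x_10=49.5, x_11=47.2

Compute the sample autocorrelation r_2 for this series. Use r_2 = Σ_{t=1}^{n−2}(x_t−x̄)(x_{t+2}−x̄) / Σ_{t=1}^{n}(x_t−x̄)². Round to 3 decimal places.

0.478

Mean x̄ = (73.4 + 70.0 + 66.4 + 64.2 + 60.7 + 58.6 + 54.1 + 53.6 + 49.7 + 49.5 + 47.2)/11 = 58.8545
Numerator Σ_{t=1}^{9}(x_t−x̄)(x_{t+2}−x̄) = 373.8286
Denominator Σ(x_t−x̄)² = 782.1273
r_2 = 373.8286 / 782.1273 = 0.478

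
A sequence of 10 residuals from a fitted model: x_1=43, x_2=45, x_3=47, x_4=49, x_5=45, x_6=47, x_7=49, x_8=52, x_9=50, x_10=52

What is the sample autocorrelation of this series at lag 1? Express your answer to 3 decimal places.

0.434

Mean x̄ = (43 + 45 + 47 + 49 + 45 + 47 + 49 + 52 + 50 + 52)/10 = 47.9000
Numerator Σ_{t=1}^{9}(x_t−x̄)(x_{t+1}−x̄) = 35.9900
Denominator Σ(x_t−x̄)² = 82.9000
r_1 = 35.9900 / 82.9000 = 0.434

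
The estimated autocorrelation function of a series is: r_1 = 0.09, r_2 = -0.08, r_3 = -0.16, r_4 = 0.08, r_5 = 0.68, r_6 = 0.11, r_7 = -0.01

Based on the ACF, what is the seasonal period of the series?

5

The largest autocorrelation is r_5 = 0.68; the remaining lags stay at or below 0.11.
The dominant spike at lag 5 indicates a seasonal period of 5.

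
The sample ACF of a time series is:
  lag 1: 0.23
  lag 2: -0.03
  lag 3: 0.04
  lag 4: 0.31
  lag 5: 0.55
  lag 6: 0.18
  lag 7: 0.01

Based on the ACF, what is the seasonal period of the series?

5

The largest autocorrelation is r_5 = 0.55; the remaining lags stay at or below 0.31.
The dominant spike at lag 5 indicates a seasonal period of 5.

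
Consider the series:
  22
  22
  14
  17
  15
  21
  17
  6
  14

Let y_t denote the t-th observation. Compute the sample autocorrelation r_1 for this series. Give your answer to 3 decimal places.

0.149

Mean ȳ = (22 + 22 + 14 + 17 + 15 + 21 + 17 + 6 + 14)/9 = 16.4444
Numerator Σ_{t=1}^{8}(y_t−ȳ)(y_{t+1}−ȳ) = 30.8025
Denominator Σ(y_t−ȳ)² = 206.2222
r_1 = 30.8025 / 206.2222 = 0.149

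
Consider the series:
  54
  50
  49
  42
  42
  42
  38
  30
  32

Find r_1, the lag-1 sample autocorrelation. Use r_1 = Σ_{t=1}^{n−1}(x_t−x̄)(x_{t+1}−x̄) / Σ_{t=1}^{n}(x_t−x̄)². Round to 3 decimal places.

Mean x̄ = (54 + 50 + 49 + 42 + 42 + 42 + 38 + 30 + 32)/9 = 42.1111
Numerator Σ_{t=1}^{8}(x_t−x̄)(x_{t+1}−x̄) = 320.0988
Denominator Σ(x_t−x̄)² = 516.8889
r_1 = 320.0988 / 516.8889 = 0.619

0.619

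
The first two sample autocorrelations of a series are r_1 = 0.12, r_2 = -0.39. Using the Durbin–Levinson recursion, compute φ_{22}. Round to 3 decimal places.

φ_{22} = (r_2 − r_1²) / (1 − r_1²)
r_1² = (0.12)² = 0.0144
Numerator = -0.39 − 0.0144 = -0.4044; denominator = 1 − 0.0144 = 0.9856
φ_{22} = -0.4044 / 0.9856 = -0.410

-0.410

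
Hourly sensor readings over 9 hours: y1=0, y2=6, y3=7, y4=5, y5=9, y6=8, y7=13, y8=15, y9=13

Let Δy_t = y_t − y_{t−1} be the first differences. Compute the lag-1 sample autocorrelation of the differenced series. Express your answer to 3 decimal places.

First differences Δy: 6, 1, -2, 4, -1, 5, 2, -2
Mean of differences = 1.6250
Numerator Σ(Δy_t−Δȳ)(Δy_{t+1}−Δȳ) = -24.2656
Denominator Σ(Δy_t−Δȳ)² = 69.8750
r_1(Δy) = -24.2656 / 69.8750 = -0.347

-0.347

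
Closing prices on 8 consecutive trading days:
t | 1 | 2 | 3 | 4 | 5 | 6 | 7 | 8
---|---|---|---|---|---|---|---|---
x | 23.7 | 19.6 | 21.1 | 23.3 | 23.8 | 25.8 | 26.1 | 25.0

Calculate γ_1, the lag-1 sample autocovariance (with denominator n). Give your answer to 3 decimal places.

Mean x̄ = (23.7 + 19.6 + 21.1 + 23.3 + 23.8 + 25.8 + 26.1 + 25.0)/8 = 23.5500
Σ_{t=1}^{7}(x_t−x̄)(x_{t+1}−x̄) = 19.6325
γ_1 = 19.6325 / 8 = 2.454

2.454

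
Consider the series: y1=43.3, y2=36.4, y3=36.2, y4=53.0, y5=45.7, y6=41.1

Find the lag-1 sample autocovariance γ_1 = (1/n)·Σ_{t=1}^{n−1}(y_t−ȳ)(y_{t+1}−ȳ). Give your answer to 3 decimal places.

-0.608

Mean ȳ = (43.3 + 36.4 + 36.2 + 53.0 + 45.7 + 41.1)/6 = 42.6167
Deviations: 0.6833, -6.2167, -6.4167, 10.3833, 3.0833, -1.5167
Σ_{t=1}^{5}(y_t−ȳ)(y_{t+1}−ȳ) = -3.6453
γ_1 = -3.6453 / 6 = -0.608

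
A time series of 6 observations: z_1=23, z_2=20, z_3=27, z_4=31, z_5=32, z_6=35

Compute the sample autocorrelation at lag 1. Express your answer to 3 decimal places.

Mean z̄ = (23 + 20 + 27 + 31 + 32 + 35)/6 = 28.0000
Deviations from mean: -5.0000, -8.0000, -1.0000, 3.0000, 4.0000, 7.0000
Numerator Σ_{t=1}^{5}(z_t−z̄)(z_{t+1}−z̄) = 85.0000
Denominator Σ(z_t−z̄)² = 164.0000
r_1 = 85.0000 / 164.0000 = 0.518

0.518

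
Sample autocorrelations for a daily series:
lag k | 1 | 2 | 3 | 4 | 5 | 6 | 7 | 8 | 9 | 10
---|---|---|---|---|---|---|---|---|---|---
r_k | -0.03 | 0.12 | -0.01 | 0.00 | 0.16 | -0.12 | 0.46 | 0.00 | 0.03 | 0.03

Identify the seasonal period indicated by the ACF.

The largest autocorrelation is r_7 = 0.46; the remaining lags stay at or below 0.16.
The dominant spike at lag 7 indicates a seasonal period of 7.

7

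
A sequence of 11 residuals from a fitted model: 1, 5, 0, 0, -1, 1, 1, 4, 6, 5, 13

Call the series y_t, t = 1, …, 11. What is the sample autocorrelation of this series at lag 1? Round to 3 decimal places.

0.312

Mean ȳ = (1 + 5 + 0 + 0 − 1 + 1 + 1 + 4 + 6 + 5 + 13)/11 = 3.1818
Numerator Σ_{t=1}^{10}(y_t−ȳ)(y_{t+1}−ȳ) = 51.0579
Denominator Σ(y_t−ȳ)² = 163.6364
r_1 = 51.0579 / 163.6364 = 0.312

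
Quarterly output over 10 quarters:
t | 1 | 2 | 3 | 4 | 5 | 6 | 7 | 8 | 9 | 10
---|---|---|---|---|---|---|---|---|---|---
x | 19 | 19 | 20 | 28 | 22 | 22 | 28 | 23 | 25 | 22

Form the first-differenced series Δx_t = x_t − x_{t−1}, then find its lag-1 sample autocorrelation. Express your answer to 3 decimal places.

-0.506

First differences Δx: 0, 1, 8, -6, 0, 6, -5, 2, -3
Mean of differences = 0.3333
Numerator Σ(Δx_t−Δx̄)(Δx_{t+1}−Δx̄) = -88.1111
Denominator Σ(Δx_t−Δx̄)² = 174.0000
r_1(Δx) = -88.1111 / 174.0000 = -0.506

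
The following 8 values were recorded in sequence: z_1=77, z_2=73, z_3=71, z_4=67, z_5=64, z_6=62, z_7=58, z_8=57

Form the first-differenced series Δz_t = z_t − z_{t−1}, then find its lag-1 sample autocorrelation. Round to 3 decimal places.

-0.567

First differences Δz: -4, -2, -4, -3, -2, -4, -1
Mean of differences = -2.8571
Numerator Σ(Δz_t−Δz̄)(Δz_{t+1}−Δz̄) = -5.0204
Denominator Σ(Δz_t−Δz̄)² = 8.8571
r_1(Δz) = -5.0204 / 8.8571 = -0.567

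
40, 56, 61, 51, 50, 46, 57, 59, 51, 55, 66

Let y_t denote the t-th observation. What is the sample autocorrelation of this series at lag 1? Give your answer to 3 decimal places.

Mean ȳ = (40 + 56 + 61 + 51 + 50 + 46 + 57 + 59 + 51 + 55 + 66)/11 = 53.8182
Numerator Σ_{t=1}^{10}(y_t−ȳ)(y_{t+1}−ȳ) = -6.0331
Denominator Σ(y_t−ȳ)² = 525.6364
r_1 = -6.0331 / 525.6364 = -0.011

-0.011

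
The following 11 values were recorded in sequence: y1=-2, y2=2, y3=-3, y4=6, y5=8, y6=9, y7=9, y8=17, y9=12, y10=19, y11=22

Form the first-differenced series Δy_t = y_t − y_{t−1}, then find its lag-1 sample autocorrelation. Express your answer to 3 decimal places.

First differences Δy: 4, -5, 9, 2, 1, 0, 8, -5, 7, 3
Mean of differences = 2.4000
Numerator Σ(Δy_t−Δȳ)(Δy_{t+1}−Δȳ) = -145.5600
Denominator Σ(Δy_t−Δȳ)² = 216.4000
r_1(Δy) = -145.5600 / 216.4000 = -0.673

-0.673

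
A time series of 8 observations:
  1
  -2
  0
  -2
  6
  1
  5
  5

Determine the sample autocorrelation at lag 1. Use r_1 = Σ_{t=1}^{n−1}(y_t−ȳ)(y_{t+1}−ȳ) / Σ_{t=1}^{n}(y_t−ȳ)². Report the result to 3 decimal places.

0.069

Mean ȳ = (1 − 2 + 0 − 2 + 6 + 1 + 5 + 5)/8 = 1.7500
Deviations from mean: -0.7500, -3.7500, -1.7500, -3.7500, 4.2500, -0.7500, 3.2500, 3.2500
Σ(y_t−ȳ)(y_{t+1}−ȳ) = (2.8125) + (6.5625) + (6.5625) + (-15.9375) + (-3.1875) + (-2.4375) + (10.5625) = 4.9375
Denominator Σ(y_t−ȳ)² = 71.5000
r_1 = 4.9375 / 71.5000 = 0.069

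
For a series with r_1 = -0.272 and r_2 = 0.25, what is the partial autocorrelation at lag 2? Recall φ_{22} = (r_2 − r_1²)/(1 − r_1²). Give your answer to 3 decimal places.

φ_{22} = (r_2 − r_1²) / (1 − r_1²)
r_1² = (-0.272)² = 0.073984
Numerator = 0.25 − 0.0740 = 0.1760; denominator = 1 − 0.0740 = 0.9260
φ_{22} = 0.1760 / 0.9260 = 0.190

0.190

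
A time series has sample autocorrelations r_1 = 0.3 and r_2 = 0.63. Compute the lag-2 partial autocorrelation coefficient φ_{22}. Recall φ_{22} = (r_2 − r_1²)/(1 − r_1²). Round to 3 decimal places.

0.593

φ_{22} = (r_2 − r_1²) / (1 − r_1²)
r_1² = (0.3)² = 0.09
Numerator = 0.63 − 0.0900 = 0.5400; denominator = 1 − 0.0900 = 0.9100
φ_{22} = 0.5400 / 0.9100 = 0.593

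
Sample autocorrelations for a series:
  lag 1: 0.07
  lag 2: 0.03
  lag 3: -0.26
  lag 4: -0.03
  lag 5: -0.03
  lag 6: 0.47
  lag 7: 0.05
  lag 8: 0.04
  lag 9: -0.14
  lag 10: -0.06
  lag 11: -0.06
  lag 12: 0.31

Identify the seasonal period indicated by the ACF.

6

The largest autocorrelation is r_6 = 0.47, with a weaker echo at lag 12 (0.31); the remaining lags stay at or below 0.07.
The dominant spike at lag 6 indicates a seasonal period of 6.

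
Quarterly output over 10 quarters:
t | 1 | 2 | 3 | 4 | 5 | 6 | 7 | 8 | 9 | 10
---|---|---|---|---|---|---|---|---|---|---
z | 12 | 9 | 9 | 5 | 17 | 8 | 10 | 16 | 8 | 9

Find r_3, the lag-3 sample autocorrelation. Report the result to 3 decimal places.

Mean z̄ = (12 + 9 + 9 + 5 + 17 + 8 + 10 + 16 + 8 + 9)/10 = 10.3000
Σ(z_t−z̄)(z_{t+3}−z̄) = (-9.0100) + (-8.7100) + (2.9900) + (1.5900) + (38.1900) + (5.2900) + (0.3900) = 30.7300
Denominator Σ(z_t−z̄)² = 124.1000
r_3 = 30.7300 / 124.1000 = 0.248

0.248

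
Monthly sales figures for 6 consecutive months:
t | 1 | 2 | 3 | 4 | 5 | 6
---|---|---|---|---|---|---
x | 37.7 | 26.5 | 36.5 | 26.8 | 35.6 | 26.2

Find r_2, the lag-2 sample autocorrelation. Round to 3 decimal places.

0.643

Mean x̄ = (37.7 + 26.5 + 36.5 + 26.8 + 35.6 + 26.2)/6 = 31.5500
Deviations from mean: 6.1500, -5.0500, 4.9500, -4.7500, 4.0500, -5.3500
Σ(x_t−x̄)(x_{t+2}−x̄) = (30.4425) + (23.9875) + (20.0475) + (25.4125) = 99.8900
Denominator Σ(x_t−x̄)² = 155.4150
r_2 = 99.8900 / 155.4150 = 0.643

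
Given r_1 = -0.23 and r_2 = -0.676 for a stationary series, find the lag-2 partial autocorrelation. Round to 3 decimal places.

φ_{22} = (r_2 − r_1²) / (1 − r_1²)
r_1² = (-0.23)² = 0.0529
Numerator = -0.676 − 0.0529 = -0.7289; denominator = 1 − 0.0529 = 0.9471
φ_{22} = -0.7289 / 0.9471 = -0.770

-0.770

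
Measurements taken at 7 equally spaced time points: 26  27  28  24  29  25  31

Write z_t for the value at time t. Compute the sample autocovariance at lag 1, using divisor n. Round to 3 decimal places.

-2.962

Mean z̄ = (26 + 27 + 28 + 24 + 29 + 25 + 31)/7 = 27.1429
Σ_{t=1}^{6}(z_t−z̄)(z_{t+1}−z̄) = -20.7347
γ_1 = -20.7347 / 7 = -2.962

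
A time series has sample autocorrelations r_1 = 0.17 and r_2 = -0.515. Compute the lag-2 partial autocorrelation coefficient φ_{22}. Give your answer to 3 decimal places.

φ_{22} = (r_2 − r_1²) / (1 − r_1²)
r_1² = (0.17)² = 0.0289
Numerator = -0.515 − 0.0289 = -0.5439; denominator = 1 − 0.0289 = 0.9711
φ_{22} = -0.5439 / 0.9711 = -0.560

-0.560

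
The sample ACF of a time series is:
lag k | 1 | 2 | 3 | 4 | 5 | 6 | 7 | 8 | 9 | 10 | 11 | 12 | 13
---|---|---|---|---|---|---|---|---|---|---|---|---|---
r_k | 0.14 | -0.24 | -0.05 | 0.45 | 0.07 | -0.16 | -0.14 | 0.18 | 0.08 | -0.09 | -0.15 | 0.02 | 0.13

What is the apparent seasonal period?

4

The largest autocorrelation is r_4 = 0.45, with a weaker echo at lag 8 (0.18); the remaining lags stay at or below 0.14.
The dominant spike at lag 4 indicates a seasonal period of 4.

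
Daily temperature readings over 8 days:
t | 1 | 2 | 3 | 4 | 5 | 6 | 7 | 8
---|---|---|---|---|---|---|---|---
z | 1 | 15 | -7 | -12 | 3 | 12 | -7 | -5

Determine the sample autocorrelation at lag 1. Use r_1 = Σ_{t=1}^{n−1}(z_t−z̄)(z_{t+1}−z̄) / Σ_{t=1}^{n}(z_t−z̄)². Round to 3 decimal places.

-0.085

Mean z̄ = (1 + 15 − 7 − 12 + 3 + 12 − 7 − 5)/8 = 0.0000
Σ(z_t−z̄)(z_{t+1}−z̄) = (15.0000) + (-105.0000) + (84.0000) + (-36.0000) + (36.0000) + (-84.0000) + (35.0000) = -55.0000
Denominator Σ(z_t−z̄)² = 646.0000
r_1 = -55.0000 / 646.0000 = -0.085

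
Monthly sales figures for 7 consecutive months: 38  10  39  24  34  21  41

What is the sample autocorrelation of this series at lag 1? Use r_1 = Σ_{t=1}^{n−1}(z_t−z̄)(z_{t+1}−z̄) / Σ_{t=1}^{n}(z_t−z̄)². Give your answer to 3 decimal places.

Mean z̄ = (38 + 10 + 39 + 24 + 34 + 21 + 41)/7 = 29.5714
Deviations from mean: 8.4286, -19.5714, 9.4286, -5.5714, 4.4286, -8.5714, 11.4286
Σ(z_t−z̄)(z_{t+1}−z̄) = (-164.9592) + (-184.5306) + (-52.5306) + (-24.6735) + (-37.9592) + (-97.9592) = -562.6122
Denominator Σ(z_t−z̄)² = 797.7143
r_1 = -562.6122 / 797.7143 = -0.705

-0.705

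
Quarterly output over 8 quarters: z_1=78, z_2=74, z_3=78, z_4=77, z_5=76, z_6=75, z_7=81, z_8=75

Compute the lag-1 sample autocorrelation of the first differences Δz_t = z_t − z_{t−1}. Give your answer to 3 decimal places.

First differences Δz: -4, 4, -1, -1, -1, 6, -6
Mean of differences = -0.4286
Numerator Σ(Δz_t−Δz̄)(Δz_{t+1}−Δz̄) = -57.1837
Denominator Σ(Δz_t−Δz̄)² = 105.7143
r_1(Δz) = -57.1837 / 105.7143 = -0.541

-0.541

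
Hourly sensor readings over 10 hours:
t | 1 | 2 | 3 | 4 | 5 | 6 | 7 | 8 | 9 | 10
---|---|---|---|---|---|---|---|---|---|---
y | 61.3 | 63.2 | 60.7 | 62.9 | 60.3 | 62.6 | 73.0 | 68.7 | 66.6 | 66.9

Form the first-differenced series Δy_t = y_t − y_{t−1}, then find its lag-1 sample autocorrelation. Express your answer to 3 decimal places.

-0.239

First differences Δy: 1.9, -2.5, 2.2, -2.6, 2.3, 10.4, -4.3, -2.1, 0.3
Mean of differences = 0.6222
Numerator Σ(Δy_t−Δȳ)(Δy_{t+1}−Δȳ) = -36.8527
Denominator Σ(Δy_t−Δȳ)² = 154.4156
r_1(Δy) = -36.8527 / 154.4156 = -0.239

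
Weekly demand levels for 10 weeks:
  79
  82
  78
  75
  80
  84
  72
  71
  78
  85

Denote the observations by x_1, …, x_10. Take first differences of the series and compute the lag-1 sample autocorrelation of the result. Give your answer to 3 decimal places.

0.042

First differences Δx: 3, -4, -3, 5, 4, -12, -1, 7, 7
Mean of differences = 0.6667
Numerator Σ(Δx_t−Δx̄)(Δx_{t+1}−Δx̄) = 13.2222
Denominator Σ(Δx_t−Δx̄)² = 314.0000
r_1(Δx) = 13.2222 / 314.0000 = 0.042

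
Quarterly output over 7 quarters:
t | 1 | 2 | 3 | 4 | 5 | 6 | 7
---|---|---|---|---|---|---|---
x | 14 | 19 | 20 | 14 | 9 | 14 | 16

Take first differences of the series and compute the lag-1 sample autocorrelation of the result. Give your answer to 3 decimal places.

0.135

First differences Δx: 5, 1, -6, -5, 5, 2
Mean of differences = 0.3333
Numerator Σ(Δx_t−Δx̄)(Δx_{t+1}−Δx̄) = 15.5556
Denominator Σ(Δx_t−Δx̄)² = 115.3333
r_1(Δx) = 15.5556 / 115.3333 = 0.135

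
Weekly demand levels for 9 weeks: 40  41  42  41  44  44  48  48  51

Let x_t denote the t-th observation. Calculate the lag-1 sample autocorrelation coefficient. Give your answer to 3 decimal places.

0.575

Mean x̄ = (40 + 41 + 42 + 41 + 44 + 44 + 48 + 48 + 51)/9 = 44.3333
Numerator Σ_{t=1}^{8}(x_t−x̄)(x_{t+1}−x̄) = 67.8889
Denominator Σ(x_t−x̄)² = 118.0000
r_1 = 67.8889 / 118.0000 = 0.575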